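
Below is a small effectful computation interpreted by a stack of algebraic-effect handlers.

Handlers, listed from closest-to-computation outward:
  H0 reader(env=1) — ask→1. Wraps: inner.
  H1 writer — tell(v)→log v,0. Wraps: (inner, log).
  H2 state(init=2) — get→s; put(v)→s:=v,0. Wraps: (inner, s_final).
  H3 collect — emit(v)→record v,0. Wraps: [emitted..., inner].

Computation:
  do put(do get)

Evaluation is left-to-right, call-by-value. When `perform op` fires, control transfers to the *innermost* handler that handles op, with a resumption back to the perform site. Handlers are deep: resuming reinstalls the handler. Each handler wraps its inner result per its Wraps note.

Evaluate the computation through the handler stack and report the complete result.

Step-by-step:
get @ H2 ⇒ 2
put(2) @ H2 ⇒ s:=2
H0 returns 0
H1 returns (0, ())
H2 returns ((0, ()), 2)
H3 returns [((0, ()), 2)]
= [((0, ()), 2)]

Answer: [((0, ()), 2)]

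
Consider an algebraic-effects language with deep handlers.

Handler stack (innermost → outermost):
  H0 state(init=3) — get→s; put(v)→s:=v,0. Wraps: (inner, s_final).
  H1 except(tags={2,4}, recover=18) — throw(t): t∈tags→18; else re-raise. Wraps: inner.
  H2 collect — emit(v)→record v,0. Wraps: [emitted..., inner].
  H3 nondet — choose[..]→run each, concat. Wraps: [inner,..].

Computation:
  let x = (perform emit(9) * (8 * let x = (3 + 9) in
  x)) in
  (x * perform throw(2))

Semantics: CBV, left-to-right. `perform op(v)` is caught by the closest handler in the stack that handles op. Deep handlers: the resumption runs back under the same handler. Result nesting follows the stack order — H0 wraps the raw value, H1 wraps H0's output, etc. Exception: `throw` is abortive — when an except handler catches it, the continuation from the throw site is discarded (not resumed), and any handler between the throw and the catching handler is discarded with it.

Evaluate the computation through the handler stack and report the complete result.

Answer: [[9, 18]]

Evaluation trace:
emit(9) @ H2 ⇒ out+=9
throw(2) @ H1 caught ⇒ 18
H2 returns [9, 18]
H3 returns [[9, 18]]
= [[9, 18]]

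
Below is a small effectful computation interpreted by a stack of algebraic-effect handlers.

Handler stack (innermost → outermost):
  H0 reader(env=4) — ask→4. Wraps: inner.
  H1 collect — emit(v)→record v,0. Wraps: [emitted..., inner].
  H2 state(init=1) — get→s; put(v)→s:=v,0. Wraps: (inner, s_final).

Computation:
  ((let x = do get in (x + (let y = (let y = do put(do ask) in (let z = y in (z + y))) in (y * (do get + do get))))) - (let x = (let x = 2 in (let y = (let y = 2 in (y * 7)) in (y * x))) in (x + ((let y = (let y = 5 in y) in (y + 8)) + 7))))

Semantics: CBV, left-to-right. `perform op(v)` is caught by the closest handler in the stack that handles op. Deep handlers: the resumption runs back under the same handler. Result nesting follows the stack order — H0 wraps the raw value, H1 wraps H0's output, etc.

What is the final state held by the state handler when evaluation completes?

Working:
get @ H2 ⇒ 1
ask @ H0 ⇒ 4
put(4) @ H2 ⇒ s:=4
get @ H2 ⇒ 4
get @ H2 ⇒ 4
H0 returns -47
H1 returns [-47]
H2 returns ([-47], 4)
= ([-47], 4)

Answer: 4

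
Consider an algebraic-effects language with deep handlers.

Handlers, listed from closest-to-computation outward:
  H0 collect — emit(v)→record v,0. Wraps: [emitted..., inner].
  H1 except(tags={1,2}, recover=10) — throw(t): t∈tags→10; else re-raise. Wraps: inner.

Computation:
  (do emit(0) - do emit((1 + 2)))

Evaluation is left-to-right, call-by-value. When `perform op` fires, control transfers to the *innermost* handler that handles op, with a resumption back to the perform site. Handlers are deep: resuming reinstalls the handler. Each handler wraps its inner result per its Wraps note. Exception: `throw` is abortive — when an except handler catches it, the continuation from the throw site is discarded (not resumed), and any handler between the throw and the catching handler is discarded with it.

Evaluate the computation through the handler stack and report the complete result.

Step-by-step:
emit(0) @ H0 ⇒ out+=0
emit(3) @ H0 ⇒ out+=3
H0 returns [0, 3, 0]
H1 returns [0, 3, 0]
= [0, 3, 0]

Answer: [0, 3, 0]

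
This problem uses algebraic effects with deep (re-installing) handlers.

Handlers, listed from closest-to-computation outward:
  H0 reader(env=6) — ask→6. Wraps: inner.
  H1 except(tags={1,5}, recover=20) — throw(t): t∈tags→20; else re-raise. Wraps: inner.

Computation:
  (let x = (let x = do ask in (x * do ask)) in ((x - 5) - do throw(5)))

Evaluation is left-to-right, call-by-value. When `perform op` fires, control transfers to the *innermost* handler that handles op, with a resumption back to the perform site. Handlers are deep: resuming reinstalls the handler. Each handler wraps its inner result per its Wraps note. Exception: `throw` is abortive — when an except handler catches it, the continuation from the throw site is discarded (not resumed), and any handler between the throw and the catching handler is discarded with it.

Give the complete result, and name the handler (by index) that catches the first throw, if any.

Answer: 20 ; first throw caught by: H1

Step-by-step:
ask @ H0 ⇒ 6
ask @ H0 ⇒ 6
throw(5) @ H1 caught ⇒ 20
= 20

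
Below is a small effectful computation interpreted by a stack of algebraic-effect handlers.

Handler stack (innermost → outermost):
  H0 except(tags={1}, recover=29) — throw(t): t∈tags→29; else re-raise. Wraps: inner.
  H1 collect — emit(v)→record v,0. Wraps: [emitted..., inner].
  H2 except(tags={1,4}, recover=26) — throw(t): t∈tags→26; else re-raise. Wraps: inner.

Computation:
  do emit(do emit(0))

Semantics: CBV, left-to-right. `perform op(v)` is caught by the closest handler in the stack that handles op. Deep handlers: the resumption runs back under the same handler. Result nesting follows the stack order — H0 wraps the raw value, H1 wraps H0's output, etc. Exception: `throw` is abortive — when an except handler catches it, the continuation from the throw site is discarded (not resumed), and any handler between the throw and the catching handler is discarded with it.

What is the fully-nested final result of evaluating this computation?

Answer: [0, 0, 0]

Step-by-step:
emit(0) @ H1 ⇒ out+=0
emit(0) @ H1 ⇒ out+=0
H0 returns 0
H1 returns [0, 0, 0]
H2 returns [0, 0, 0]
= [0, 0, 0]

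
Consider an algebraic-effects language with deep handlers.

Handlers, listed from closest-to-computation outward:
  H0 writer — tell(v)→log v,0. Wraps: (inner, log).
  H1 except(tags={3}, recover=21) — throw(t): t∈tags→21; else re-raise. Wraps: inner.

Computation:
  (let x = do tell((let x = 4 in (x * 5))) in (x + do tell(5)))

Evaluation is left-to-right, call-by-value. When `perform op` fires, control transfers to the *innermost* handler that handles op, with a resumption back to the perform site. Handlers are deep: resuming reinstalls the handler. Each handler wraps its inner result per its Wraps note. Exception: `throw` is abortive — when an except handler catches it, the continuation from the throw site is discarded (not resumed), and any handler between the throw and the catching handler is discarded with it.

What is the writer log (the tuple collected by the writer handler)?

Answer: (20, 5)

Evaluation trace:
tell(20) @ H0 ⇒ log+=20
tell(5) @ H0 ⇒ log+=5
H0 returns (0, (20, 5))
H1 returns (0, (20, 5))
= (0, (20, 5))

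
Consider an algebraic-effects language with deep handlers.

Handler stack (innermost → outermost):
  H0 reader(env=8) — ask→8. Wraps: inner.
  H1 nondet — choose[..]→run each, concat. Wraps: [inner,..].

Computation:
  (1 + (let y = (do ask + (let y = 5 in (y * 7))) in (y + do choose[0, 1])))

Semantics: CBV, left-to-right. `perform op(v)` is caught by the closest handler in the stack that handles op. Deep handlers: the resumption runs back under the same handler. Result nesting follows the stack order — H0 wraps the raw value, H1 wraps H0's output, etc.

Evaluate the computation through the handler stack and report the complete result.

Working:
ask @ H0 ⇒ 8
choose[0, 1] @ H1
  branch[0] choose=0:
    H0 returns 44
    H1 returns [44]
  branch[1] choose=1:
    H0 returns 45
    H1 returns [45]
= [44, 45]

Answer: [44, 45]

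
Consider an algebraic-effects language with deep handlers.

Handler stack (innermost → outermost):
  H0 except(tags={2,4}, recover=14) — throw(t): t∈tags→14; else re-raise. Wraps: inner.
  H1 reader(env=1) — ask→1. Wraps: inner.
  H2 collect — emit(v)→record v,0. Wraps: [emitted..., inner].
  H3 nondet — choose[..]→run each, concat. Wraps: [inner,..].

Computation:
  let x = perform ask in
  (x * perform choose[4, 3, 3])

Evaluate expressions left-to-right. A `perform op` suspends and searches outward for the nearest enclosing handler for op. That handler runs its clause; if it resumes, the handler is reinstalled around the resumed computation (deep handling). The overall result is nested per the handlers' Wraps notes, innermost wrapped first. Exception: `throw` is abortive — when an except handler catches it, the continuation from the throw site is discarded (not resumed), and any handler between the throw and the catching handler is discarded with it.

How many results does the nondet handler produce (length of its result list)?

Answer: 3

Step-by-step:
ask @ H1 ⇒ 1
choose[4, 3, 3] @ H3
  branch[0] choose=4:
    H0 returns 4
    H1 returns 4
    H2 returns [4]
    H3 returns [[4]]
  branch[1] choose=3:
    H0 returns 3
    H1 returns 3
    H2 returns [3]
    H3 returns [[3]]
  branch[2] choose=3:
    H0 returns 3
    H1 returns 3
    H2 returns [3]
    H3 returns [[3]]
= [[4], [3], [3]]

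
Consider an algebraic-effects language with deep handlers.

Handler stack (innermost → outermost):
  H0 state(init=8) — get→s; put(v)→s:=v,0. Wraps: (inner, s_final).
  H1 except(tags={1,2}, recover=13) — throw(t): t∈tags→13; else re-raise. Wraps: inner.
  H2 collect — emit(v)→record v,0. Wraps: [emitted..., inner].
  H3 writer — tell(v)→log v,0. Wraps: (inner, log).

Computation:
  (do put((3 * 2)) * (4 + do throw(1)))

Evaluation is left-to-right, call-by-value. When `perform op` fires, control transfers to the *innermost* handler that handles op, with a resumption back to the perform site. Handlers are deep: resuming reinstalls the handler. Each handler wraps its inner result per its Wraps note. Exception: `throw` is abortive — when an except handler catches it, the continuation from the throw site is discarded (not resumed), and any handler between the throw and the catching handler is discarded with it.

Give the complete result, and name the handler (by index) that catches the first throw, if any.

Answer: ([13], ()) ; first throw caught by: H1

Working:
put(6) @ H0 ⇒ s:=6
throw(1) @ H1 caught ⇒ 13
H2 returns [13]
H3 returns ([13], ())
= ([13], ())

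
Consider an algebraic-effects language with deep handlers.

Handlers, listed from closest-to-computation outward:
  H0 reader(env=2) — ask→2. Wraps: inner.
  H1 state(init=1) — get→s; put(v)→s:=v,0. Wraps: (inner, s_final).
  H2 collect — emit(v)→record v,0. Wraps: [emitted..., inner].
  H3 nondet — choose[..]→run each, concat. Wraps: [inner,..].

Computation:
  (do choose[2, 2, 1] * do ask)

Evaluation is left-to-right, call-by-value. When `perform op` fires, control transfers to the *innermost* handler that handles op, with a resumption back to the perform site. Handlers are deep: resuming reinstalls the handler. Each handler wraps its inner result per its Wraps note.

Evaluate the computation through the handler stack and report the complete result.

Answer: [[(4, 1)], [(4, 1)], [(2, 1)]]

Working:
choose[2, 2, 1] @ H3
  branch[0] choose=2:
    ask @ H0 ⇒ 2
    H0 returns 4
    H1 returns (4, 1)
    H2 returns [(4, 1)]
    H3 returns [[(4, 1)]]
  branch[1] choose=2:
    ask @ H0 ⇒ 2
    H0 returns 4
    H1 returns (4, 1)
    H2 returns [(4, 1)]
    H3 returns [[(4, 1)]]
  branch[2] choose=1:
    ask @ H0 ⇒ 2
    H0 returns 2
    H1 returns (2, 1)
    H2 returns [(2, 1)]
    H3 returns [[(2, 1)]]
= [[(4, 1)], [(4, 1)], [(2, 1)]]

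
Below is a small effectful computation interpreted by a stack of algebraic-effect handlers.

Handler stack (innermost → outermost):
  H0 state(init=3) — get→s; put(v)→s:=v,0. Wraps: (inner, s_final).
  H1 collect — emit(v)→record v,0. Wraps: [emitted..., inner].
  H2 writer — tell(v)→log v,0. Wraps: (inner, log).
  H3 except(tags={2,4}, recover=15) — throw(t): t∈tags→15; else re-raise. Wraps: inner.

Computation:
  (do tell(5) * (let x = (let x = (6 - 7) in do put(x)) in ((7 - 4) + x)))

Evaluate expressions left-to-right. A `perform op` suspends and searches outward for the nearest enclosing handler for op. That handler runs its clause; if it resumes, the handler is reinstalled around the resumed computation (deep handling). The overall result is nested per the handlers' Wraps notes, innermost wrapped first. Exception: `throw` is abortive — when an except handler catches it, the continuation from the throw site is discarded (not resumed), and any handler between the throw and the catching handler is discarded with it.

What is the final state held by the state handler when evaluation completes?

Step-by-step:
tell(5) @ H2 ⇒ log+=5
put(-1) @ H0 ⇒ s:=-1
H0 returns (0, -1)
H1 returns [(0, -1)]
H2 returns ([(0, -1)], (5))
H3 returns ([(0, -1)], (5))
= ([(0, -1)], (5))

Answer: -1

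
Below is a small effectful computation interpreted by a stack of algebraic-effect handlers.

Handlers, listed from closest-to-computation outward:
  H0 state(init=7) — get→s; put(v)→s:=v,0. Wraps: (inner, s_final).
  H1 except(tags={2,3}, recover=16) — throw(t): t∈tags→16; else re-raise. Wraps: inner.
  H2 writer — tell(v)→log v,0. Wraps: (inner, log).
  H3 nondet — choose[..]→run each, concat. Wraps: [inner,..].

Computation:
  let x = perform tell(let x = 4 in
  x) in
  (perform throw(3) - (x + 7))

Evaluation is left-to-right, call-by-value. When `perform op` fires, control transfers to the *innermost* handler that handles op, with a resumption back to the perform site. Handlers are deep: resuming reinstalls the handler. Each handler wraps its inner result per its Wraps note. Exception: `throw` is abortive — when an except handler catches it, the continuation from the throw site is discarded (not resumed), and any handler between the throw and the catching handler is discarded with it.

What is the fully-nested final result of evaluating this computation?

Working:
tell(4) @ H2 ⇒ log+=4
throw(3) @ H1 caught ⇒ 16
H2 returns (16, (4))
H3 returns [(16, (4))]
= [(16, (4))]

Answer: [(16, (4))]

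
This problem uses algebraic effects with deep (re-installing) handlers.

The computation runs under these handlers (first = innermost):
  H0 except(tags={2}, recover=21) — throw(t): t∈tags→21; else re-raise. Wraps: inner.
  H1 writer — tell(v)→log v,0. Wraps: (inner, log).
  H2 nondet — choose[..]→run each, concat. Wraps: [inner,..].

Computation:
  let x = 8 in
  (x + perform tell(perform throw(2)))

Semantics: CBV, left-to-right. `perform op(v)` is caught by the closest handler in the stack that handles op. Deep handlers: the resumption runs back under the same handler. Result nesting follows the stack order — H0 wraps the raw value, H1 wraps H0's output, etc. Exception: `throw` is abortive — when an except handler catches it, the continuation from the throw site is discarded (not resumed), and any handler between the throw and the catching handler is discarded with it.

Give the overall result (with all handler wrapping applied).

Answer: [(21, ())]

Working:
throw(2) @ H0 caught ⇒ 21
H1 returns (21, ())
H2 returns [(21, ())]
= [(21, ())]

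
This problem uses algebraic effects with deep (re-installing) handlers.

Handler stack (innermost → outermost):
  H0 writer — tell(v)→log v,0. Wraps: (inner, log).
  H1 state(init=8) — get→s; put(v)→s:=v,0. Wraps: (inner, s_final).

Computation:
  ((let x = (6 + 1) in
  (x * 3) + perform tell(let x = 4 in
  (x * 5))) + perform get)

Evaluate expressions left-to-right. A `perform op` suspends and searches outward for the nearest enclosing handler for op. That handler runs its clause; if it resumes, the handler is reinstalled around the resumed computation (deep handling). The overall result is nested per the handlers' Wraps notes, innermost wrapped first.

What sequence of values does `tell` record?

Answer: (20)

Working:
tell(20) @ H0 ⇒ log+=20
get @ H1 ⇒ 8
H0 returns (29, (20))
H1 returns ((29, (20)), 8)
= ((29, (20)), 8)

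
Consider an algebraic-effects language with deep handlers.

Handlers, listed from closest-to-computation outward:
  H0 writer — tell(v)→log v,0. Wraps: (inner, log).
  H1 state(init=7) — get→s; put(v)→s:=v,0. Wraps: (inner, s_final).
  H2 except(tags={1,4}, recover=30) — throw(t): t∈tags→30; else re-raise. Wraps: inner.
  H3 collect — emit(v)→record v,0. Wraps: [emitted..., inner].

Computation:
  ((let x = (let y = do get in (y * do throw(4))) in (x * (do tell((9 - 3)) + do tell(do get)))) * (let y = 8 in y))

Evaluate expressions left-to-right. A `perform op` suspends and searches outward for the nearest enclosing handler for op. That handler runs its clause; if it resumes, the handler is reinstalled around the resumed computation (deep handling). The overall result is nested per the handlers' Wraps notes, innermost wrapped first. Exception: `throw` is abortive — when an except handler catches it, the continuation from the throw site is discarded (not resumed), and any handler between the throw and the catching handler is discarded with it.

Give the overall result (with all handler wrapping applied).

Working:
get @ H1 ⇒ 7
throw(4) @ H2 caught ⇒ 30
H3 returns [30]
= [30]

Answer: [30]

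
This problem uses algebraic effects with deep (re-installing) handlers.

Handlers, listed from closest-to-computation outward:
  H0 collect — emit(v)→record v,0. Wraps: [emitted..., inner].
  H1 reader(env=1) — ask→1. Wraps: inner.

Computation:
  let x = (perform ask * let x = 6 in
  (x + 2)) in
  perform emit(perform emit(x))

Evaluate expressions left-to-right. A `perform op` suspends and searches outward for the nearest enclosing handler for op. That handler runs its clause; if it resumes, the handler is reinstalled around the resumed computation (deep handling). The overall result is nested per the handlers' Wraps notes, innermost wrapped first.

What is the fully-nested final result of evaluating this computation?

Answer: [8, 0, 0]

Step-by-step:
ask @ H1 ⇒ 1
emit(8) @ H0 ⇒ out+=8
emit(0) @ H0 ⇒ out+=0
H0 returns [8, 0, 0]
H1 returns [8, 0, 0]
= [8, 0, 0]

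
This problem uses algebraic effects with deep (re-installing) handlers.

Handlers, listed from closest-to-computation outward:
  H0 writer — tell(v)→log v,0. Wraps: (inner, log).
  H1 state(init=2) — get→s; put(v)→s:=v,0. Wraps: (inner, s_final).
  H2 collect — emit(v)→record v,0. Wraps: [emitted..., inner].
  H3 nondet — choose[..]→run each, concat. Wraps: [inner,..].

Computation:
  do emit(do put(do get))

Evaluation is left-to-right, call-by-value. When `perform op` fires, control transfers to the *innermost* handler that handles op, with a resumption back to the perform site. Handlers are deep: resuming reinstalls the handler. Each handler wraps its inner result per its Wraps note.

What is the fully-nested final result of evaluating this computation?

Answer: [[0, ((0, ()), 2)]]

Working:
get @ H1 ⇒ 2
put(2) @ H1 ⇒ s:=2
emit(0) @ H2 ⇒ out+=0
H0 returns (0, ())
H1 returns ((0, ()), 2)
H2 returns [0, ((0, ()), 2)]
H3 returns [[0, ((0, ()), 2)]]
= [[0, ((0, ()), 2)]]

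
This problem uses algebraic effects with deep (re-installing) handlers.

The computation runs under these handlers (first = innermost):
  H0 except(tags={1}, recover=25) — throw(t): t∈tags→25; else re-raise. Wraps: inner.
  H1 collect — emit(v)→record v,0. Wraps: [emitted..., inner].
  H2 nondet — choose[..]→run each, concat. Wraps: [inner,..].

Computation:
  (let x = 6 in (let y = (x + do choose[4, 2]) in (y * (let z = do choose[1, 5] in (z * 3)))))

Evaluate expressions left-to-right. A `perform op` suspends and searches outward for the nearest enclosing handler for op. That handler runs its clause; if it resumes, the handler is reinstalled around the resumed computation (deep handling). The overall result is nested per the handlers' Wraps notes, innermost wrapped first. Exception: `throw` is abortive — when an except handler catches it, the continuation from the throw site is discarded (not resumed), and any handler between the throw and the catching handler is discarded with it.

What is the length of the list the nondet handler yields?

Answer: 4

Working:
choose[4, 2] @ H2
  branch[0] choose=4:
    choose[1, 5] @ H2
      branch[0] choose=1:
        H0 returns 30
        H1 returns [30]
        H2 returns [[30]]
      branch[1] choose=5:
        H0 returns 150
        H1 returns [150]
        H2 returns [[150]]
  branch[1] choose=2:
    choose[1, 5] @ H2
      branch[0] choose=1:
        H0 returns 24
        H1 returns [24]
        H2 returns [[24]]
      branch[1] choose=5:
        H0 returns 120
        H1 returns [120]
        H2 returns [[120]]
= [[30], [150], [24], [120]]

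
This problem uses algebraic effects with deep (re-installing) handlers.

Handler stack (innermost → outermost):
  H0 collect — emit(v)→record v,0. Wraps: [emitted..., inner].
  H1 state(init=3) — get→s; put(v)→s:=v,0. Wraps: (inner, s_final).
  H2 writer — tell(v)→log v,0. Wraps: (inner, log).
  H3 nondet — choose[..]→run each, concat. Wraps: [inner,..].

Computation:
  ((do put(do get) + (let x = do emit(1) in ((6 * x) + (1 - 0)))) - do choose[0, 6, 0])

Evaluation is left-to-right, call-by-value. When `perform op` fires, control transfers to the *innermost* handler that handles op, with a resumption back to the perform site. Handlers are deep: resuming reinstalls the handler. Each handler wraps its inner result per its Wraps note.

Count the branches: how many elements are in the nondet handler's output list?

Answer: 3

Working:
get @ H1 ⇒ 3
put(3) @ H1 ⇒ s:=3
emit(1) @ H0 ⇒ out+=1
choose[0, 6, 0] @ H3
  branch[0] choose=0:
    H0 returns [1, 1]
    H1 returns ([1, 1], 3)
    H2 returns (([1, 1], 3), ())
    H3 returns [(([1, 1], 3), ())]
  branch[1] choose=6:
    H0 returns [1, -5]
    H1 returns ([1, -5], 3)
    H2 returns (([1, -5], 3), ())
    H3 returns [(([1, -5], 3), ())]
  branch[2] choose=0:
    H0 returns [1, 1]
    H1 returns ([1, 1], 3)
    H2 returns (([1, 1], 3), ())
    H3 returns [(([1, 1], 3), ())]
= [(([1, 1], 3), ()), (([1, -5], 3), ()), (([1, 1], 3), ())]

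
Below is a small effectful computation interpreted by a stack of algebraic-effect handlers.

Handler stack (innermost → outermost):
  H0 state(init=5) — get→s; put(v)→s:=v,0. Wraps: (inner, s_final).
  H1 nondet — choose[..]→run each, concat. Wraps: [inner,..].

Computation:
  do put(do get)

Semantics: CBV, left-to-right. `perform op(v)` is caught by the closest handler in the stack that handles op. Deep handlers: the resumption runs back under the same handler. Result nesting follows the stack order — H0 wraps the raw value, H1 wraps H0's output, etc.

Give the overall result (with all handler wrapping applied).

Answer: [(0, 5)]

Step-by-step:
get @ H0 ⇒ 5
put(5) @ H0 ⇒ s:=5
H0 returns (0, 5)
H1 returns [(0, 5)]
= [(0, 5)]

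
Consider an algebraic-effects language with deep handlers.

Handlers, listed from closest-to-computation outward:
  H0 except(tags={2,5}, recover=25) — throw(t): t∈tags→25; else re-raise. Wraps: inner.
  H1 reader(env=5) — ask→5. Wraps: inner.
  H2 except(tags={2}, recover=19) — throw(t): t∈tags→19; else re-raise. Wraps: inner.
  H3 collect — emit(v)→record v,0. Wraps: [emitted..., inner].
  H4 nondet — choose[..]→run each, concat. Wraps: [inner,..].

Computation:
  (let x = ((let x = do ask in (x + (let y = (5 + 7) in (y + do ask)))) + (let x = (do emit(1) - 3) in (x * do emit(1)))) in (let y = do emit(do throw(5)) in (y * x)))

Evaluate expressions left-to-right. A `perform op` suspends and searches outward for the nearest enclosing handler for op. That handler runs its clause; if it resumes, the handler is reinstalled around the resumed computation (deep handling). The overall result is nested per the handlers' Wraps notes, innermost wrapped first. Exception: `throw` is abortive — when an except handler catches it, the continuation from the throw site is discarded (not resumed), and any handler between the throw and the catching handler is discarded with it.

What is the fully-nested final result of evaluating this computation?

Step-by-step:
ask @ H1 ⇒ 5
ask @ H1 ⇒ 5
emit(1) @ H3 ⇒ out+=1
emit(1) @ H3 ⇒ out+=1
throw(5) @ H0 caught ⇒ 25
H1 returns 25
H2 returns 25
H3 returns [1, 1, 25]
H4 returns [[1, 1, 25]]
= [[1, 1, 25]]

Answer: [[1, 1, 25]]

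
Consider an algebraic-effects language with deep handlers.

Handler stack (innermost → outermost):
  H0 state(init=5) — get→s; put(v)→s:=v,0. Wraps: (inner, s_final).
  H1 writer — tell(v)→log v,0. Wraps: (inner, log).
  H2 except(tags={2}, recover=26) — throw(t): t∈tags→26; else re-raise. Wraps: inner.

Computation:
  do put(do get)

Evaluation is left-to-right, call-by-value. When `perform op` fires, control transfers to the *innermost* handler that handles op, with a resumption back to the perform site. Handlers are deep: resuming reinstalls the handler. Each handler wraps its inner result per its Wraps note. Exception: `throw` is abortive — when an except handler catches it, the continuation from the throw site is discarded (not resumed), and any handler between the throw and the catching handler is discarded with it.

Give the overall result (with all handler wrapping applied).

Answer: ((0, 5), ())

Evaluation trace:
get @ H0 ⇒ 5
put(5) @ H0 ⇒ s:=5
H0 returns (0, 5)
H1 returns ((0, 5), ())
H2 returns ((0, 5), ())
= ((0, 5), ())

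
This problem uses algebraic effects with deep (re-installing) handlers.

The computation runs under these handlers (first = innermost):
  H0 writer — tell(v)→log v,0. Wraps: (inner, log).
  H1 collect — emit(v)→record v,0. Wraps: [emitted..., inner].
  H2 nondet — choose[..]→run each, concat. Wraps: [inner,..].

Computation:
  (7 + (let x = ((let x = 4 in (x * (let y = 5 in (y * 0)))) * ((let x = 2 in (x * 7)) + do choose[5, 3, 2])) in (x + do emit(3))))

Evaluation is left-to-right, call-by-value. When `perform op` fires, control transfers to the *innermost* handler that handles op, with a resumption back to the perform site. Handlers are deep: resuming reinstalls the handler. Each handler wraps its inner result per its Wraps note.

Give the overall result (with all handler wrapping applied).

Answer: [[3, (7, ())], [3, (7, ())], [3, (7, ())]]

Step-by-step:
choose[5, 3, 2] @ H2
  branch[0] choose=5:
    emit(3) @ H1 ⇒ out+=3
    H0 returns (7, ())
    H1 returns [3, (7, ())]
    H2 returns [[3, (7, ())]]
  branch[1] choose=3:
    emit(3) @ H1 ⇒ out+=3
    H0 returns (7, ())
    H1 returns [3, (7, ())]
    H2 returns [[3, (7, ())]]
  branch[2] choose=2:
    emit(3) @ H1 ⇒ out+=3
    H0 returns (7, ())
    H1 returns [3, (7, ())]
    H2 returns [[3, (7, ())]]
= [[3, (7, ())], [3, (7, ())], [3, (7, ())]]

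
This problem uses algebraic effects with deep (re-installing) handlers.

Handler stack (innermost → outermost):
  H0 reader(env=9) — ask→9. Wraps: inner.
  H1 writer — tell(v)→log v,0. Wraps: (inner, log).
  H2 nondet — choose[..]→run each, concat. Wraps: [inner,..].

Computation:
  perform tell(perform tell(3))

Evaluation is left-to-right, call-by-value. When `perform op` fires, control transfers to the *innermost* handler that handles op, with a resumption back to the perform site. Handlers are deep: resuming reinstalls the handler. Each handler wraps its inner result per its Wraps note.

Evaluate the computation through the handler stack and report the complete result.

Working:
tell(3) @ H1 ⇒ log+=3
tell(0) @ H1 ⇒ log+=0
H0 returns 0
H1 returns (0, (3, 0))
H2 returns [(0, (3, 0))]
= [(0, (3, 0))]

Answer: [(0, (3, 0))]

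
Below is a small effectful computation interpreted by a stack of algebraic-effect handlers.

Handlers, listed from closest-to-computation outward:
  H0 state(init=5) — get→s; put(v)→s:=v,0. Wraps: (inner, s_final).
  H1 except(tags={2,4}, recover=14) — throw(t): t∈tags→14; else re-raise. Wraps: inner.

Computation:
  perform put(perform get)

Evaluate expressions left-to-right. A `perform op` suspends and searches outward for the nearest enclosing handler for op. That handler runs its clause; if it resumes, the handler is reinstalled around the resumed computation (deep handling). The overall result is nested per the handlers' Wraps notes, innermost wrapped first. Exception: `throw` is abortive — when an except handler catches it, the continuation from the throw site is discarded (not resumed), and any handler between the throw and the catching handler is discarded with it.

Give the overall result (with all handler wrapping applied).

Answer: (0, 5)

Step-by-step:
get @ H0 ⇒ 5
put(5) @ H0 ⇒ s:=5
H0 returns (0, 5)
H1 returns (0, 5)
= (0, 5)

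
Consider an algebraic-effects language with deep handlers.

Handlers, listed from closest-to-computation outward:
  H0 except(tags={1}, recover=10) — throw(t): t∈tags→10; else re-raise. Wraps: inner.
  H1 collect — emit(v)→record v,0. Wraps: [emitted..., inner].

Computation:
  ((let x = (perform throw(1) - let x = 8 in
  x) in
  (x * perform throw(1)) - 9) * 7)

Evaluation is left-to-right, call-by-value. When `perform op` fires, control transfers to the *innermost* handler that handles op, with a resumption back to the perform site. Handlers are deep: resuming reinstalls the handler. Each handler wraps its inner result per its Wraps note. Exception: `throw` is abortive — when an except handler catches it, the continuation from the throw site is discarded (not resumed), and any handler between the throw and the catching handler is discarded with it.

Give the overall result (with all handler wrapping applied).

Evaluation trace:
throw(1) @ H0 caught ⇒ 10
H1 returns [10]
= [10]

Answer: [10]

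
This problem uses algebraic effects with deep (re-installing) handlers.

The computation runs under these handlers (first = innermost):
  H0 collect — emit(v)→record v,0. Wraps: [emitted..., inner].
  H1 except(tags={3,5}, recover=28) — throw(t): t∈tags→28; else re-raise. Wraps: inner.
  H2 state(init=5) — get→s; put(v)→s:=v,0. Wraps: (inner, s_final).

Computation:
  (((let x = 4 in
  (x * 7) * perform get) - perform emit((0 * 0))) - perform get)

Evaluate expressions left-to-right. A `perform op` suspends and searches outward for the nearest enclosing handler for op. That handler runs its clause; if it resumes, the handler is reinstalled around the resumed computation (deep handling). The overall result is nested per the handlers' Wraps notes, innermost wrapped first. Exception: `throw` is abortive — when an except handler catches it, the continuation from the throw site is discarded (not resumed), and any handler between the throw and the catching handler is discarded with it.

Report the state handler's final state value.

Answer: 5

Working:
get @ H2 ⇒ 5
emit(0) @ H0 ⇒ out+=0
get @ H2 ⇒ 5
H0 returns [0, 135]
H1 returns [0, 135]
H2 returns ([0, 135], 5)
= ([0, 135], 5)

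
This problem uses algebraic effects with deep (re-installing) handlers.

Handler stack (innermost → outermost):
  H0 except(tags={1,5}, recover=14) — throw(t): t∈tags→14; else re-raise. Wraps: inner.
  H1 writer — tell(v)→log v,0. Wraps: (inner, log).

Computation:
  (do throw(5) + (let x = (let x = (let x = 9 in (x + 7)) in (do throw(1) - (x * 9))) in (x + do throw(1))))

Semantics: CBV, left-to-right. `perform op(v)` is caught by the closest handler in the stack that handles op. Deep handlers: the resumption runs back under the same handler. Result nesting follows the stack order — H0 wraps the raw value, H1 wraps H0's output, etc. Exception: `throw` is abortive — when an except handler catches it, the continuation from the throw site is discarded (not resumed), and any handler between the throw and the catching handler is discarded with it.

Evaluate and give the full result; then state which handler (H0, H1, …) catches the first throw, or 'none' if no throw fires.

Working:
throw(5) @ H0 caught ⇒ 14
H1 returns (14, ())
= (14, ())

Answer: (14, ()) ; first throw caught by: H0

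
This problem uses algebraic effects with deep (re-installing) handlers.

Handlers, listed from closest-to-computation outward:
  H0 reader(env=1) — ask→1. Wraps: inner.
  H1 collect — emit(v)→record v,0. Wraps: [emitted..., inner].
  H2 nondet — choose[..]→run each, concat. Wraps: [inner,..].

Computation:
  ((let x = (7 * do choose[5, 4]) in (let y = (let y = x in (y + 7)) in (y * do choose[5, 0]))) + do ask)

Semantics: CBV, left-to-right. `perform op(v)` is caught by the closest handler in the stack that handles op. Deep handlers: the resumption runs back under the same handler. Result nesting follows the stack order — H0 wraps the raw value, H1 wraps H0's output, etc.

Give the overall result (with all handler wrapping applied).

Answer: [[211], [1], [176], [1]]

Working:
choose[5, 4] @ H2
  branch[0] choose=5:
    choose[5, 0] @ H2
      branch[0] choose=5:
        ask @ H0 ⇒ 1
        H0 returns 211
        H1 returns [211]
        H2 returns [[211]]
      branch[1] choose=0:
        ask @ H0 ⇒ 1
        H0 returns 1
        H1 returns [1]
        H2 returns [[1]]
  branch[1] choose=4:
    choose[5, 0] @ H2
      branch[0] choose=5:
        ask @ H0 ⇒ 1
        H0 returns 176
        H1 returns [176]
        H2 returns [[176]]
      branch[1] choose=0:
        ask @ H0 ⇒ 1
        H0 returns 1
        H1 returns [1]
        H2 returns [[1]]
= [[211], [1], [176], [1]]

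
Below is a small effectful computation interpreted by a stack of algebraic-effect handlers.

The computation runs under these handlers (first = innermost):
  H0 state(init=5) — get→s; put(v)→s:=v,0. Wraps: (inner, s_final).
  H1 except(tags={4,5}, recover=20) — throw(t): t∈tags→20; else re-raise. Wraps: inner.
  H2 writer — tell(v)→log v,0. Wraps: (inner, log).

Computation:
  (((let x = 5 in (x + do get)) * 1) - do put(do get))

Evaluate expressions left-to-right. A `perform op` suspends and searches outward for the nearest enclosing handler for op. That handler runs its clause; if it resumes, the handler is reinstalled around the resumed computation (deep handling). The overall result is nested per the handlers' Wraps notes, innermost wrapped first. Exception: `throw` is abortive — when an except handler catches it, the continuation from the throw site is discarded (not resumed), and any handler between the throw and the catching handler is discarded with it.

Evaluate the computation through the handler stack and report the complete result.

Evaluation trace:
get @ H0 ⇒ 5
get @ H0 ⇒ 5
put(5) @ H0 ⇒ s:=5
H0 returns (10, 5)
H1 returns (10, 5)
H2 returns ((10, 5), ())
= ((10, 5), ())

Answer: ((10, 5), ())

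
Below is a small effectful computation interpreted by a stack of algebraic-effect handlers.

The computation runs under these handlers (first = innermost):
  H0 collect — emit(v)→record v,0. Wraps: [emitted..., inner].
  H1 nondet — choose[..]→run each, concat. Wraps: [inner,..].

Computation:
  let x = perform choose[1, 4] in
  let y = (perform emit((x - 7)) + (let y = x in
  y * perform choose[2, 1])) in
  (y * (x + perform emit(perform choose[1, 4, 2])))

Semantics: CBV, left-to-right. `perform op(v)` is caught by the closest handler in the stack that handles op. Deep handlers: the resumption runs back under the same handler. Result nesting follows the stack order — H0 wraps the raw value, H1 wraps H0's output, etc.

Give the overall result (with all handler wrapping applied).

Evaluation trace:
choose[1, 4] @ H1
  branch[0] choose=1:
    emit(-6) @ H0 ⇒ out+=-6
    choose[2, 1] @ H1
      branch[0] choose=2:
        choose[1, 4, 2] @ H1
          branch[0] choose=1:
            emit(1) @ H0 ⇒ out+=1
            H0 returns [-6, 1, 2]
            H1 returns [[-6, 1, 2]]
          branch[1] choose=4:
            emit(4) @ H0 ⇒ out+=4
            H0 returns [-6, 4, 2]
            H1 returns [[-6, 4, 2]]
          branch[2] choose=2:
            emit(2) @ H0 ⇒ out+=2
            H0 returns [-6, 2, 2]
            H1 returns [[-6, 2, 2]]
      branch[1] choose=1:
        choose[1, 4, 2] @ H1
          branch[0] choose=1:
            emit(1) @ H0 ⇒ out+=1
            H0 returns [-6, 1, 1]
            H1 returns [[-6, 1, 1]]
          branch[1] choose=4:
            emit(4) @ H0 ⇒ out+=4
            H0 returns [-6, 4, 1]
            H1 returns [[-6, 4, 1]]
          branch[2] choose=2:
            emit(2) @ H0 ⇒ out+=2
            H0 returns [-6, 2, 1]
            H1 returns [[-6, 2, 1]]
  branch[1] choose=4:
    emit(-3) @ H0 ⇒ out+=-3
    choose[2, 1] @ H1
      branch[0] choose=2:
        choose[1, 4, 2] @ H1
          branch[0] choose=1:
            emit(1) @ H0 ⇒ out+=1
            H0 returns [-3, 1, 32]
            H1 returns [[-3, 1, 32]]
          branch[1] choose=4:
            emit(4) @ H0 ⇒ out+=4
            H0 returns [-3, 4, 32]
            H1 returns [[-3, 4, 32]]
          branch[2] choose=2:
            emit(2) @ H0 ⇒ out+=2
            H0 returns [-3, 2, 32]
            H1 returns [[-3, 2, 32]]
      branch[1] choose=1:
        choose[1, 4, 2] @ H1
          branch[0] choose=1:
            emit(1) @ H0 ⇒ out+=1
            H0 returns [-3, 1, 16]
            H1 returns [[-3, 1, 16]]
          branch[1] choose=4:
            emit(4) @ H0 ⇒ out+=4
            H0 returns [-3, 4, 16]
            H1 returns [[-3, 4, 16]]
          branch[2] choose=2:
            emit(2) @ H0 ⇒ out+=2
            H0 returns [-3, 2, 16]
            H1 returns [[-3, 2, 16]]
= [[-6, 1, 2], [-6, 4, 2], [-6, 2, 2], [-6, 1, 1], [-6, 4, 1], [-6, 2, 1], [-3, 1, 32], [-3, 4, 32], [-3, 2, 32], [-3, 1, 16], [-3, 4, 16], [-3, 2, 16]]

Answer: [[-6, 1, 2], [-6, 4, 2], [-6, 2, 2], [-6, 1, 1], [-6, 4, 1], [-6, 2, 1], [-3, 1, 32], [-3, 4, 32], [-3, 2, 32], [-3, 1, 16], [-3, 4, 16], [-3, 2, 16]]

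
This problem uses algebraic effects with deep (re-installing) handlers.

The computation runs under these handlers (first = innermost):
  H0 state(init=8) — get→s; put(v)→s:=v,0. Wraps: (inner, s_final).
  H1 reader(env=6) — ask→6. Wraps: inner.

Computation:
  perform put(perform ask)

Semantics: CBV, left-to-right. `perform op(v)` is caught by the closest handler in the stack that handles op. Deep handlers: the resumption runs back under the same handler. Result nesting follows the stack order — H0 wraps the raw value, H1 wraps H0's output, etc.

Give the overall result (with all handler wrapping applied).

Evaluation trace:
ask @ H1 ⇒ 6
put(6) @ H0 ⇒ s:=6
H0 returns (0, 6)
H1 returns (0, 6)
= (0, 6)

Answer: (0, 6)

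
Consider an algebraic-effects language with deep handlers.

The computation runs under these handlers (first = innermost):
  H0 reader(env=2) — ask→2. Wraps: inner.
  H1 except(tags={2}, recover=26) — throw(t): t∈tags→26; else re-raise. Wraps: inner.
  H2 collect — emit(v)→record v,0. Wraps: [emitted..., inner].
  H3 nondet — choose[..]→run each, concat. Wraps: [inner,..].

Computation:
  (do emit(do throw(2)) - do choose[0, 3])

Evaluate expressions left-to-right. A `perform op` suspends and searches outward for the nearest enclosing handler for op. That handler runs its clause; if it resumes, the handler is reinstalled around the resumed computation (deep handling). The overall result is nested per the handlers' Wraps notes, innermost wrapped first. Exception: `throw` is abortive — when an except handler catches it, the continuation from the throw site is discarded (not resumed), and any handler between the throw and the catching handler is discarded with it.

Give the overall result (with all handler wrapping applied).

Answer: [[26]]

Step-by-step:
throw(2) @ H1 caught ⇒ 26
H2 returns [26]
H3 returns [[26]]
= [[26]]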